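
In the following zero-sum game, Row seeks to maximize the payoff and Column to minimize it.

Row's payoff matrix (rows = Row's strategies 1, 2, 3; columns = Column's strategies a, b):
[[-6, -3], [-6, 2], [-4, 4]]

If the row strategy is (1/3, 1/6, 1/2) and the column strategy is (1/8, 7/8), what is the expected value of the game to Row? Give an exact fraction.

13/24

Against (1/8, 7/8), each row's expected payoff is 1: -27/8; 2: 1; 3: 3.
Taking the (1/3, 1/6, 1/2)-weighted average: (1/3)·(-27/8) + (1/6)·(1) + (1/2)·(3) = 13/24.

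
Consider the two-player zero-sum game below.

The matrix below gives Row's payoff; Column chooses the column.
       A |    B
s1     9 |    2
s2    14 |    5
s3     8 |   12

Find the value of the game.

Row s1 is strictly dominated by row s2, so Row never plays it.
The remaining 2×2 game on (s2, s3) × (A, B) has no saddle point. Let Row play s2 with probability p; indifference gives 14p + 8(1−p) = 5p + 12(1−p), so p = 4/13.
Similarly Column's optimal q on A is 7/13, and the value is 14·(7/13) + (5)·(6/13) = 128/13.

128/13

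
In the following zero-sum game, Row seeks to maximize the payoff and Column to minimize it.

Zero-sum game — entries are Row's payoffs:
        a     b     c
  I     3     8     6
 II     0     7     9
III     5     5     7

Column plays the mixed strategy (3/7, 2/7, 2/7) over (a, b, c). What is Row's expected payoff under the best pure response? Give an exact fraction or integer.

I: (3)·(3/7) + (8)·(2/7) + (6)·(2/7) = 37/7.
II: (0)·(3/7) + (7)·(2/7) + (9)·(2/7) = 32/7.
III: (5)·(3/7) + (5)·(2/7) + (7)·(2/7) = 39/7.
The best pure response is III with expected payoff 39/7.

39/7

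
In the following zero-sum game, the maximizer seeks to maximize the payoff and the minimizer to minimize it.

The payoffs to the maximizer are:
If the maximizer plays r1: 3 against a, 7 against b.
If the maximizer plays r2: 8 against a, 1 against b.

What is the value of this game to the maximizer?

53/11

Row minima are 3 and 1, so the maximizer's maximin is 3; column maxima are 8 and 7, so the minimizer's minimax is 7. These differ, so the equilibrium is in mixed strategies.
Let the maximizer play r1 with probability p. The minimizer is indifferent when 3p + 8(1−p) = 7p + (1−p), giving p = 7/11.
Let the minimizer play a with probability q. The maximizer is indifferent when 3q + 7(1−q) = 8q + (1−q), giving q = 6/11.
The value is 3·(6/11) + (7)·(5/11) = 53/11.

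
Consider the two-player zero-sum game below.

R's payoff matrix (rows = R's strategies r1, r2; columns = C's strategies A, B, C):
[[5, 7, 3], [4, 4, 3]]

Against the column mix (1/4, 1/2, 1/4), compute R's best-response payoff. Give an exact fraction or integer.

r1: (5)·(1/4) + (7)·(1/2) + (3)·(1/4) = 11/2.
r2: (4)·(1/4) + (4)·(1/2) + (3)·(1/4) = 15/4.
The best pure response is r1 with expected payoff 11/2.

11/2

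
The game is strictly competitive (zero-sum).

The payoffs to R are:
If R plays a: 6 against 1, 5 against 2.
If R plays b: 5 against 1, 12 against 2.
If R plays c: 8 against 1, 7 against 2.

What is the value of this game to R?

61/8

Row a is strictly dominated by row c, so R never plays it.
The remaining 2×2 game on (b, c) × (1, 2) has no saddle point. Let R play b with probability p; indifference gives 5p + 8(1−p) = 12p + 7(1−p), so p = 1/8.
Similarly C's optimal q on 1 is 5/8, and the value is 5·(5/8) + (12)·(3/8) = 61/8.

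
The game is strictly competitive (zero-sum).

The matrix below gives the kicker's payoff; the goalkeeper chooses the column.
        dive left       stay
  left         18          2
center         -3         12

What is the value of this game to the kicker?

222/31

Row minima are 2 and -3, so the kicker's maximin is 2; column maxima are 18 and 12, so the goalkeeper's minimax is 12. These differ, so the equilibrium is in mixed strategies.
Let the kicker play left with probability p. The goalkeeper is indifferent when 18p − 3(1−p) = 2p + 12(1−p), giving p = 15/31.
Let the goalkeeper play dive left with probability q. The kicker is indifferent when 18q + 2(1−q) = −3q + 12(1−q), giving q = 10/31.
The value is 18·(10/31) + (2)·(21/31) = 222/31.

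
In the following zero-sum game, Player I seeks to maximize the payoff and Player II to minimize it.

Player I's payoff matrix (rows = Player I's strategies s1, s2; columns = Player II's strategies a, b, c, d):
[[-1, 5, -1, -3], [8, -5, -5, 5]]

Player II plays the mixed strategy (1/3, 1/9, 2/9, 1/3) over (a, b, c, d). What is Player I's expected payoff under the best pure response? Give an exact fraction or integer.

s1: (-1)·(1/3) + (5)·(1/9) + (-1)·(2/9) + (-3)·(1/3) = -1.
s2: (8)·(1/3) + (-5)·(1/9) + (-5)·(2/9) + (5)·(1/3) = 8/3.
The best pure response is s2 with expected payoff 8/3.

8/3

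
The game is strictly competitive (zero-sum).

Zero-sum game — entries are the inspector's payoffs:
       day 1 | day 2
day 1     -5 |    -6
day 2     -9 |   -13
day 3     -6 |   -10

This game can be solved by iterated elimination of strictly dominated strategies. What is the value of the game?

Row day 2 is strictly dominated by row day 1 (-5>-9, -6>-13); eliminate day 2.
Row day 3 is strictly dominated by row day 1 (-5>-6, -6>-10); eliminate day 3.
Column day 1 is strictly dominated by day 2 for the inspectee (-6<-5); eliminate day 1.
Only (day 1, day 2) remains, with payoff -6.

-6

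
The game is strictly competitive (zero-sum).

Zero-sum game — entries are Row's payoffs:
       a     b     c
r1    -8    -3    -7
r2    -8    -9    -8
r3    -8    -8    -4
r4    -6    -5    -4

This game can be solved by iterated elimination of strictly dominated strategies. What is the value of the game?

-6

Row r2 is strictly dominated by row r4 (-6>-8, -5>-9, -4>-8); eliminate r2.
Column c is strictly dominated by a for Column (-8<-7, -8<-4, -6<-4); eliminate c.
Row r3 is strictly dominated by row r4 (-6>-8, -5>-8); eliminate r3.
Column b is strictly dominated by a for Column (-8<-3, -6<-5); eliminate b.
Row r1 is strictly dominated by row r4 (-6>-8); eliminate r1.
Only (r4, a) remains, with payoff -6.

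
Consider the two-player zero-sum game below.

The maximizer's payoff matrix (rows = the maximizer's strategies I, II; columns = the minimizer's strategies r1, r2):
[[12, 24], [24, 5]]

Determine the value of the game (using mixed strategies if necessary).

Row minima are 12 and 5, so the maximizer's maximin is 12; column maxima are 24 and 24, so the minimizer's minimax is 24. These differ, so the equilibrium is in mixed strategies.
Let the maximizer play I with probability p. The minimizer is indifferent when 12p + 24(1−p) = 24p + 5(1−p), giving p = 19/31.
Let the minimizer play r1 with probability q. The maximizer is indifferent when 12q + 24(1−q) = 24q + 5(1−q), giving q = 19/31.
The value is 12·(19/31) + (24)·(12/31) = 516/31.

516/31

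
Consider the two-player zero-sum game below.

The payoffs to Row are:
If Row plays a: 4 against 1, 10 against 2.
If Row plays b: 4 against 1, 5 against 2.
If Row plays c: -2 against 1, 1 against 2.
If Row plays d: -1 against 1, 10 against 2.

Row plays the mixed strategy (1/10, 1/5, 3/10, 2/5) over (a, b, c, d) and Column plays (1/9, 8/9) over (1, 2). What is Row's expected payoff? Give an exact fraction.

Against (1/9, 8/9), each row's expected payoff is a: 28/3; b: 44/9; c: 2/3; d: 79/9.
Taking the (1/10, 1/5, 3/10, 2/5)-weighted average: (1/10)·(28/3) + (1/5)·(44/9) + (3/10)·(2/3) + (2/5)·(79/9) = 253/45.

253/45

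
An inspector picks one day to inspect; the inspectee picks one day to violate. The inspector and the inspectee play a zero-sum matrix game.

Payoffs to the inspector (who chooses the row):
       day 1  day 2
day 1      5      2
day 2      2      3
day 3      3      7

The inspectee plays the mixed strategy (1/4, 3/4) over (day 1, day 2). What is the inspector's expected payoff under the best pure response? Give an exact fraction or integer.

day 1: (5)·(1/4) + (2)·(3/4) = 11/4.
day 2: (2)·(1/4) + (3)·(3/4) = 11/4.
day 3: (3)·(1/4) + (7)·(3/4) = 6.
The best pure response is day 3 with expected payoff 6.

6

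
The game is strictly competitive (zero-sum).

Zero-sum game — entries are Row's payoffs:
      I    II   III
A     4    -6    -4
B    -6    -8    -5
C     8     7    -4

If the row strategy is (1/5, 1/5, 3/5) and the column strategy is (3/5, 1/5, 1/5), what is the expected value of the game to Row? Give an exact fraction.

Against (3/5, 1/5, 1/5), each row's expected payoff is A: 2/5; B: -31/5; C: 27/5.
Taking the (1/5, 1/5, 3/5)-weighted average: (1/5)·(2/5) + (1/5)·(-31/5) + (3/5)·(27/5) = 52/25.

52/25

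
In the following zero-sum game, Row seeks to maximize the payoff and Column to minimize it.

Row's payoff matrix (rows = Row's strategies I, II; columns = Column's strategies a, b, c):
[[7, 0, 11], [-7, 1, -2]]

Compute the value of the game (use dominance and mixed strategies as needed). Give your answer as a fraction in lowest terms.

7/15

Column c is strictly dominated by a for Column (it gives Row more in every row).
The remaining 2×2 game on (I, II) × (a, b) has no saddle point. Let Row play I with probability p; indifference gives 7p − 7(1−p) = (1−p), so p = 8/15.
Similarly Column's optimal q on a is 1/15, and the value is 7·(1/15) + (0)·(14/15) = 7/15.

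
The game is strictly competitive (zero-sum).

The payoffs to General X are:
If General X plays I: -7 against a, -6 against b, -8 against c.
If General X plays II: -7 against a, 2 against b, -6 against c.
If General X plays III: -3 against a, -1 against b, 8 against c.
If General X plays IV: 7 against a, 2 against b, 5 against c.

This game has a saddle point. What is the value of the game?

2

Row minima: -8, -7, -3, 2 → General X's maximin is 2.
Column maxima: 7, 2, 8 → General Y's minimax is 2.
They coincide at (IV, b), so the value is 2.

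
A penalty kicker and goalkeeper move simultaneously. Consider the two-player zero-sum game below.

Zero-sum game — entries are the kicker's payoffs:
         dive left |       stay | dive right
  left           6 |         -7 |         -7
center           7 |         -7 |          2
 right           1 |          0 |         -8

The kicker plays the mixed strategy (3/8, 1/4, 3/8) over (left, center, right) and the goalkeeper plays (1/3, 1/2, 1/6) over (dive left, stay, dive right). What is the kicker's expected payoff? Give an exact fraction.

-19/12

Against (1/3, 1/2, 1/6), each row's expected payoff is left: -8/3; center: -5/6; right: -1.
Taking the (3/8, 1/4, 3/8)-weighted average: (3/8)·(-8/3) + (1/4)·(-5/6) + (3/8)·(-1) = -19/12.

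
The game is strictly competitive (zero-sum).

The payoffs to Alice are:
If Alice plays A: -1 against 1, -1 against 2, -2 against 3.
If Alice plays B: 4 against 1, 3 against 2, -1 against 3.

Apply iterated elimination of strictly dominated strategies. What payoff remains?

Column 2 is strictly dominated by 3 for Bob (-2<-1, -1<3); eliminate 2.
Column 1 is strictly dominated by 3 for Bob (-2<-1, -1<4); eliminate 1.
Row A is strictly dominated by row B (-1>-2); eliminate A.
Only (B, 3) remains, with payoff -1.

-1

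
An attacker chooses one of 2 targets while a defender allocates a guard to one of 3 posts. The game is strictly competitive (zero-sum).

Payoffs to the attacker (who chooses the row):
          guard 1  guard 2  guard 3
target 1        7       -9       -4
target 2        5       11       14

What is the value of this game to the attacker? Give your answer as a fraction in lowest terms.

61/11

Column guard 3 is strictly dominated by guard 2 for the defender (it gives the attacker more in every row).
The remaining 2×2 game on (target 1, target 2) × (guard 1, guard 2) has no saddle point. Let the attacker play target 1 with probability p; indifference gives 7p + 5(1−p) = −9p + 11(1−p), so p = 3/11.
Similarly the defender's optimal q on guard 1 is 10/11, and the value is 7·(10/11) + (-9)·(1/11) = 61/11.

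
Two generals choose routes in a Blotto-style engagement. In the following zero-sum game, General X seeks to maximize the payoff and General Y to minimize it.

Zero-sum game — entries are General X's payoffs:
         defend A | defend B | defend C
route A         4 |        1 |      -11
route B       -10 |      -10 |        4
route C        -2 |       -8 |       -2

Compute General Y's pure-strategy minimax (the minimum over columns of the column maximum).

The worst case (largest entry) in each column is defend A: 4, defend B: 1, defend C: 4.
The best (smallest) of these is 1.

1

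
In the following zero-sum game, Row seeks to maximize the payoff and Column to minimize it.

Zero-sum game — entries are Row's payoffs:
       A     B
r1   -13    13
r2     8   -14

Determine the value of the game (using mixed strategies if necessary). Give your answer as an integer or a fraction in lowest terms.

-13/8

Row minima are -13 and -14, so Row's maximin is -13; column maxima are 8 and 13, so Column's minimax is 8. These differ, so the equilibrium is in mixed strategies.
Let Row play r1 with probability p. Column is indifferent when −13p + 8(1−p) = 13p − 14(1−p), giving p = 11/24.
Let Column play A with probability q. Row is indifferent when −13q + 13(1−q) = 8q − 14(1−q), giving q = 9/16.
The value is -13·(9/16) + (13)·(7/16) = -13/8.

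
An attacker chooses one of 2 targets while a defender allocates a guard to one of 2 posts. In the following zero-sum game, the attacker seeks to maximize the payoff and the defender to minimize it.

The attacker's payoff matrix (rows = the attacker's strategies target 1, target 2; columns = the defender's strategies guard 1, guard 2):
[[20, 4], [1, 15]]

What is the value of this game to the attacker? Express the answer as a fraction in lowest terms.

148/15

Row minima are 4 and 1, so the attacker's maximin is 4; column maxima are 20 and 15, so the defender's minimax is 15. These differ, so the equilibrium is in mixed strategies.
Let the attacker play target 1 with probability p. The defender is indifferent when 20p + (1−p) = 4p + 15(1−p), giving p = 7/15.
Let the defender play guard 1 with probability q. The attacker is indifferent when 20q + 4(1−q) = q + 15(1−q), giving q = 11/30.
The value is 20·(11/30) + (4)·(19/30) = 148/15.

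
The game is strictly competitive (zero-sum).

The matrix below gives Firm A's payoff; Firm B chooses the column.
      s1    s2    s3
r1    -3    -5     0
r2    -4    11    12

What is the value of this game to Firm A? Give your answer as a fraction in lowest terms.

-53/17

Column s3 is strictly dominated by s2 for Firm B (it gives Firm A more in every row).
The remaining 2×2 game on (r1, r2) × (s1, s2) has no saddle point. Let Firm A play r1 with probability p; indifference gives −3p − 4(1−p) = −5p + 11(1−p), so p = 15/17.
Similarly Firm B's optimal q on s1 is 16/17, and the value is -3·(16/17) + (-5)·(1/17) = -53/17.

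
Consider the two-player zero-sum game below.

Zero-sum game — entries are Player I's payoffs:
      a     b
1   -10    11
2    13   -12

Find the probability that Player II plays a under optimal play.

Row minima are -10 and -12, so Player I's maximin is -10; column maxima are 13 and 11, so Player II's minimax is 11. These differ, so the equilibrium is in mixed strategies.
Let Player II play a with probability q. Player I is indifferent when −10q + 11(1−q) = 13q − 12(1−q), giving q = 1/2.

1/2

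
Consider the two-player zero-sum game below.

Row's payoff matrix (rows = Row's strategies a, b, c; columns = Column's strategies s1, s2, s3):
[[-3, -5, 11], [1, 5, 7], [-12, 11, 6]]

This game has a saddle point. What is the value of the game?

Row minima: -5, 1, -12 → Row's maximin is 1.
Column maxima: 1, 11, 11 → Column's minimax is 1.
They coincide at (b, s1), so the value is 1.

1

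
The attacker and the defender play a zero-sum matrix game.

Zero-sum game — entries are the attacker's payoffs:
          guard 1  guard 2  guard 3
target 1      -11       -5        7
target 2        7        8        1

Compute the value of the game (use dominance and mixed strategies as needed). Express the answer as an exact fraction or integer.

Column guard 2 is strictly dominated by guard 1 for the defender (it gives the attacker more in every row).
The remaining 2×2 game on (target 1, target 2) × (guard 1, guard 3) has no saddle point. Let the attacker play target 1 with probability p; indifference gives −11p + 7(1−p) = 7p + (1−p), so p = 1/4.
Similarly the defender's optimal q on guard 1 is 1/4, and the value is -11·(1/4) + (7)·(3/4) = 5/2.

5/2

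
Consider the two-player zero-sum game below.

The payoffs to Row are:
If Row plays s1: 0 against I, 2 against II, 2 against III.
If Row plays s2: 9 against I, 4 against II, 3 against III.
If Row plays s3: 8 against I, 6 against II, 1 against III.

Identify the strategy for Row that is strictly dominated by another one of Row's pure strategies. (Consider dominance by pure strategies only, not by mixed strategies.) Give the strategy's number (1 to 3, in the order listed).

1

Compare s1 with s2: 9 > 0, 4 > 2, 3 > 2.
So s2 strictly dominates s1 for Row; s1 is strictly dominated.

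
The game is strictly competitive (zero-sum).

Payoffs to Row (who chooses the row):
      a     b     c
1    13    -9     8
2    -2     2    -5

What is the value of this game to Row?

-29/24

Column a is strictly dominated by c for Column (it gives Row more in every row).
The remaining 2×2 game on (1, 2) × (b, c) has no saddle point. Let Row play 1 with probability p; indifference gives −9p + 2(1−p) = 8p − 5(1−p), so p = 7/24.
Similarly Column's optimal q on b is 13/24, and the value is -9·(13/24) + (8)·(11/24) = -29/24.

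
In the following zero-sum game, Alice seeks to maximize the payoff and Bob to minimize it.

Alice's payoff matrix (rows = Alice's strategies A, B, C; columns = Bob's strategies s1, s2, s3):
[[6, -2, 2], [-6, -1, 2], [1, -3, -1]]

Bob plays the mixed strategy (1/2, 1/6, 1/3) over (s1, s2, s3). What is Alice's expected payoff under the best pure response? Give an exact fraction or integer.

10/3

A: (6)·(1/2) + (-2)·(1/6) + (2)·(1/3) = 10/3.
B: (-6)·(1/2) + (-1)·(1/6) + (2)·(1/3) = -5/2.
C: (1)·(1/2) + (-3)·(1/6) + (-1)·(1/3) = -1/3.
The best pure response is A with expected payoff 10/3.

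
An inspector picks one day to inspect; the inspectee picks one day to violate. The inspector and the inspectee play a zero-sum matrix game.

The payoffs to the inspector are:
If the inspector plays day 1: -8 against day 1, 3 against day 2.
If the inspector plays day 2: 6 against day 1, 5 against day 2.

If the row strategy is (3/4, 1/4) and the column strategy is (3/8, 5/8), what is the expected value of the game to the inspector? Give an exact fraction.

1/2

Against (3/8, 5/8), each row's expected payoff is day 1: -9/8; day 2: 43/8.
Taking the (3/4, 1/4)-weighted average: (3/4)·(-9/8) + (1/4)·(43/8) = 1/2.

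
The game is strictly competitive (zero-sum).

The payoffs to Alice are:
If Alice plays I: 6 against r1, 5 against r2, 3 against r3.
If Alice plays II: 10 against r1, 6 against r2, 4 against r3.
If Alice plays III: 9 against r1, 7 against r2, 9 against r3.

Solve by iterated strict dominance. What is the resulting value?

Row I is strictly dominated by row II (10>6, 6>5, 4>3); eliminate I.
Column r1 is strictly dominated by r2 for Bob (6<10, 7<9); eliminate r1.
Row II is strictly dominated by row III (7>6, 9>4); eliminate II.
Column r3 is strictly dominated by r2 for Bob (7<9); eliminate r3.
Only (III, r2) remains, with payoff 7.

7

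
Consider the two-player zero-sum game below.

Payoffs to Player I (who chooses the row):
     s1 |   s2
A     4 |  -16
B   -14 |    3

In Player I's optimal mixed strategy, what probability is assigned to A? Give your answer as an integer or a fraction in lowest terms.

Row minima are -16 and -14, so Player I's maximin is -14; column maxima are 4 and 3, so Player II's minimax is 3. These differ, so the equilibrium is in mixed strategies.
Let Player I play A with probability p. Player II is indifferent when 4p − 14(1−p) = −16p + 3(1−p), giving p = 17/37.

17/37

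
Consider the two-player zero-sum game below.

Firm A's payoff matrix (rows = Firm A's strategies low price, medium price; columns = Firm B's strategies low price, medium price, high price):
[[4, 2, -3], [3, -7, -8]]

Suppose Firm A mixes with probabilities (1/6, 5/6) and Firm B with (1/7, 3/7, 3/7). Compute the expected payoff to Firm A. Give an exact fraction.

Against (1/7, 3/7, 3/7), each row's expected payoff is low price: 1/7; medium price: -6.
Taking the (1/6, 5/6)-weighted average: (1/6)·(1/7) + (5/6)·(-6) = -209/42.

-209/42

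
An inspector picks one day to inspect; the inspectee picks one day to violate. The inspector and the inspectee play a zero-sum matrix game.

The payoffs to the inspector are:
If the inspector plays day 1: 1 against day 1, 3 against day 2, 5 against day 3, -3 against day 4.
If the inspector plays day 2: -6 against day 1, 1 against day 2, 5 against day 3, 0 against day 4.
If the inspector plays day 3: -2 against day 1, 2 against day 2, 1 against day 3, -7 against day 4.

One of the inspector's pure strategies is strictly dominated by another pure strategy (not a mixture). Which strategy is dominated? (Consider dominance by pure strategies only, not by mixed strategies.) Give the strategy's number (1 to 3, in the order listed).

Compare day 3 with day 1: 1 > -2, 3 > 2, 5 > 1, -3 > -7.
So day 1 strictly dominates day 3 for the inspector; day 3 is strictly dominated.

3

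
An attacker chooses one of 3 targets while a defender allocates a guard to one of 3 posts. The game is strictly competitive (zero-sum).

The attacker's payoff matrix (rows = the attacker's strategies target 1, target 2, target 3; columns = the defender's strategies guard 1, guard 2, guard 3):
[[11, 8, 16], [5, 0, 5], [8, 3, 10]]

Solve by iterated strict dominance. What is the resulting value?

Row target 2 is strictly dominated by row target 1 (11>5, 8>0, 16>5); eliminate target 2.
Column guard 1 is strictly dominated by guard 2 for the defender (8<11, 3<8); eliminate guard 1.
Row target 3 is strictly dominated by row target 1 (8>3, 16>10); eliminate target 3.
Column guard 3 is strictly dominated by guard 2 for the defender (8<16); eliminate guard 3.
Only (target 1, guard 2) remains, with payoff 8.

8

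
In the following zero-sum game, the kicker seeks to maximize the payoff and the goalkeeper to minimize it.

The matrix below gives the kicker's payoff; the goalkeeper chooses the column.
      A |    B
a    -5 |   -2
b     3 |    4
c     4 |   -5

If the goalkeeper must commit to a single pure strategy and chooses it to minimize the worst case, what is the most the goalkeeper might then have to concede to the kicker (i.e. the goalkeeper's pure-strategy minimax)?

The worst case (largest entry) in each column is A: 4, B: 4.
The best (smallest) of these is 4.

4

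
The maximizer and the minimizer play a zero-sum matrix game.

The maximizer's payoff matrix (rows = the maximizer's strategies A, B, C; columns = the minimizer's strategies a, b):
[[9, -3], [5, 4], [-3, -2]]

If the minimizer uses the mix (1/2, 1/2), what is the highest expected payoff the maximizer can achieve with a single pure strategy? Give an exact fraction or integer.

9/2

A: (9)·(1/2) + (-3)·(1/2) = 3.
B: (5)·(1/2) + (4)·(1/2) = 9/2.
C: (-3)·(1/2) + (-2)·(1/2) = -5/2.
The best pure response is B with expected payoff 9/2.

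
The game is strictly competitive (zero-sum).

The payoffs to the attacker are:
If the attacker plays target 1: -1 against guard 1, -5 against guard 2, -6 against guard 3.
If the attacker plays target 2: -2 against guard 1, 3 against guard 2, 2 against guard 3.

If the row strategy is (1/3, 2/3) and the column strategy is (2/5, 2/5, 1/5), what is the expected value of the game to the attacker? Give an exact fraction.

Against (2/5, 2/5, 1/5), each row's expected payoff is target 1: -18/5; target 2: 4/5.
Taking the (1/3, 2/3)-weighted average: (1/3)·(-18/5) + (2/3)·(4/5) = -2/3.

-2/3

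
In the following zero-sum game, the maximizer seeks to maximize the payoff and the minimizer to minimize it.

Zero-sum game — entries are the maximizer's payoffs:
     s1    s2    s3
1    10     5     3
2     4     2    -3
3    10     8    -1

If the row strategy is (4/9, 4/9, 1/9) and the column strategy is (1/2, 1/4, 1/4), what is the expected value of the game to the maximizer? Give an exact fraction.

167/36

Against (1/2, 1/4, 1/4), each row's expected payoff is 1: 7; 2: 7/4; 3: 27/4.
Taking the (4/9, 4/9, 1/9)-weighted average: (4/9)·(7) + (4/9)·(7/4) + (1/9)·(27/4) = 167/36.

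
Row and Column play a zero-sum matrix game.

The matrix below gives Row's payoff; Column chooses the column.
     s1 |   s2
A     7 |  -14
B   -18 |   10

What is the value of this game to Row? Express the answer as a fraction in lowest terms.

Row minima are -14 and -18, so Row's maximin is -14; column maxima are 7 and 10, so Column's minimax is 7. These differ, so the equilibrium is in mixed strategies.
Let Row play A with probability p. Column is indifferent when 7p − 18(1−p) = −14p + 10(1−p), giving p = 4/7.
Let Column play s1 with probability q. Row is indifferent when 7q − 14(1−q) = −18q + 10(1−q), giving q = 24/49.
The value is 7·(24/49) + (-14)·(25/49) = -26/7.

-26/7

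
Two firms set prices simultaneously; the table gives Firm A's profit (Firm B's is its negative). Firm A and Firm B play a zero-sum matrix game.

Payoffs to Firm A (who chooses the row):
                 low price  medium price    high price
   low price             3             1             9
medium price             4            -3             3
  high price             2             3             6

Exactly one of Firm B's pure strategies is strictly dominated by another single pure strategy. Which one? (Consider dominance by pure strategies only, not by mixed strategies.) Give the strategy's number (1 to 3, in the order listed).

Firm B prefers columns that give Firm A less. Compare high price with medium price: 1 < 9, -3 < 3, 3 < 6.
So medium price strictly dominates high price for Firm B; high price is strictly dominated.

3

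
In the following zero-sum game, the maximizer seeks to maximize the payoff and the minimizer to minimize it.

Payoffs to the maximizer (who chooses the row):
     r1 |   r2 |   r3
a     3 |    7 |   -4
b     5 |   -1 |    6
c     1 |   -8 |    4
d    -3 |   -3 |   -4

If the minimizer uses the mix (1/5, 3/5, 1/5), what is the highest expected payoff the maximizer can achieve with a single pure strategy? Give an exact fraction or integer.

4

a: (3)·(1/5) + (7)·(3/5) + (-4)·(1/5) = 4.
b: (5)·(1/5) + (-1)·(3/5) + (6)·(1/5) = 8/5.
c: (1)·(1/5) + (-8)·(3/5) + (4)·(1/5) = -19/5.
d: (-3)·(1/5) + (-3)·(3/5) + (-4)·(1/5) = -16/5.
The best pure response is a with expected payoff 4.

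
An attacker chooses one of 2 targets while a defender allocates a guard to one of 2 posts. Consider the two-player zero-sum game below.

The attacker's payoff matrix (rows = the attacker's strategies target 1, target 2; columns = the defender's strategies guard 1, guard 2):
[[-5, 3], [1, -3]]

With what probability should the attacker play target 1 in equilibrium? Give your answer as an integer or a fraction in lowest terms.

Row minima are -5 and -3, so the attacker's maximin is -3; column maxima are 1 and 3, so the defender's minimax is 1. These differ, so the equilibrium is in mixed strategies.
Let the attacker play target 1 with probability p. The defender is indifferent when −5p + (1−p) = 3p − 3(1−p), giving p = 1/3.

1/3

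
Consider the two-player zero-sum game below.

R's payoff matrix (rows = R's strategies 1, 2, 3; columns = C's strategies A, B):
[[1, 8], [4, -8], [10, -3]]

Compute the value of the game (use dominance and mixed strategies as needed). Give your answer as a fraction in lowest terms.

83/20

Row 2 is strictly dominated by row 3, so R never plays it.
The remaining 2×2 game on (1, 3) × (A, B) has no saddle point. Let R play 1 with probability p; indifference gives p + 10(1−p) = 8p − 3(1−p), so p = 13/20.
Similarly C's optimal q on A is 11/20, and the value is 1·(11/20) + (8)·(9/20) = 83/20.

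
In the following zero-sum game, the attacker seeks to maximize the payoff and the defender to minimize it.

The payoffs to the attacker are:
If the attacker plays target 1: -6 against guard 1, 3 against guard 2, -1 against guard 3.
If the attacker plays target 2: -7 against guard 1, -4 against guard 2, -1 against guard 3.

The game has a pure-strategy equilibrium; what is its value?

-6

Row minima: -6, -7 → the attacker's maximin is -6.
Column maxima: -6, 3, -1 → the defender's minimax is -6.
They coincide at (target 1, guard 1), so the value is -6.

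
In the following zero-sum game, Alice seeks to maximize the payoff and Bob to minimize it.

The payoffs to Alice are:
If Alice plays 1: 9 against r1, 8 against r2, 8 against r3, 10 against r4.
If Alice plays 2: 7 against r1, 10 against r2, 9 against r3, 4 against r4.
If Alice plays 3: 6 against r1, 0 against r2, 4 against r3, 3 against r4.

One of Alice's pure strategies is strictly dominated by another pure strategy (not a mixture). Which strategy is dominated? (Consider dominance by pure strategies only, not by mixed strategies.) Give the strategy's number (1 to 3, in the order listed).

Compare 3 with 1: 9 > 6, 8 > 0, 8 > 4, 10 > 3.
So 1 strictly dominates 3 for Alice; 3 is strictly dominated.

3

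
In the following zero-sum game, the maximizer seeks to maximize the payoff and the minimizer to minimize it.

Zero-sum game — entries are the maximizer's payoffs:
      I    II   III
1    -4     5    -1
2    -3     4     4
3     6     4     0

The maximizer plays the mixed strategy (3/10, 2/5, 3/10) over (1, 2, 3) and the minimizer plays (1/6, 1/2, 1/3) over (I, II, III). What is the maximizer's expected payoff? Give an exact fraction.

Against (1/6, 1/2, 1/3), each row's expected payoff is 1: 3/2; 2: 17/6; 3: 3.
Taking the (3/10, 2/5, 3/10)-weighted average: (3/10)·(3/2) + (2/5)·(17/6) + (3/10)·(3) = 149/60.

149/60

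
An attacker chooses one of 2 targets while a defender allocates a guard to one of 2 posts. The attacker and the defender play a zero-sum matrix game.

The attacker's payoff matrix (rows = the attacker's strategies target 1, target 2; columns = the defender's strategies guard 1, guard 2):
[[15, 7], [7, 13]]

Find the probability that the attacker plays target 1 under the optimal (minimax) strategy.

3/7

Row minima are 7 and 7, so the attacker's maximin is 7; column maxima are 15 and 13, so the defender's minimax is 13. These differ, so the equilibrium is in mixed strategies.
Let the attacker play target 1 with probability p. The defender is indifferent when 15p + 7(1−p) = 7p + 13(1−p), giving p = 3/7.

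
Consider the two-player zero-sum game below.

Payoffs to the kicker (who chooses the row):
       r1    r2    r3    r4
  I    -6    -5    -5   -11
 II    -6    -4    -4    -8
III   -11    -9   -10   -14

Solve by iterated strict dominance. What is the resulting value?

-8

Column r1 is strictly dominated by r4 for the goalkeeper (-11<-6, -8<-6, -14<-11); eliminate r1.
Column r2 is strictly dominated by r4 for the goalkeeper (-11<-5, -8<-4, -14<-9); eliminate r2.
Column r3 is strictly dominated by r4 for the goalkeeper (-11<-5, -8<-4, -14<-10); eliminate r3.
Row I is strictly dominated by row II (-8>-11); eliminate I.
Row III is strictly dominated by row II (-8>-14); eliminate III.
Only (II, r4) remains, with payoff -8.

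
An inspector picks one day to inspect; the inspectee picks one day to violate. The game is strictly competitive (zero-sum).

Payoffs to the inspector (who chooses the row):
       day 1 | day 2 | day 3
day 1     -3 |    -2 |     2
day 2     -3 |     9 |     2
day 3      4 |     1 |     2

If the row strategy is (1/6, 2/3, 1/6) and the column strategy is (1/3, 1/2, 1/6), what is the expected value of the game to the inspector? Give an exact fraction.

95/36

Against (1/3, 1/2, 1/6), each row's expected payoff is day 1: -5/3; day 2: 23/6; day 3: 13/6.
Taking the (1/6, 2/3, 1/6)-weighted average: (1/6)·(-5/3) + (2/3)·(23/6) + (1/6)·(13/6) = 95/36.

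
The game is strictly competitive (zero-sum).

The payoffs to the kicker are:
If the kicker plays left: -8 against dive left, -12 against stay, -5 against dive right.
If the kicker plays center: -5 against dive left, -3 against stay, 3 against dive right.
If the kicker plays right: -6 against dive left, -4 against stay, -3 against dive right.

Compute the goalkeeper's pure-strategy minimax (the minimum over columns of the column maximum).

-5

The worst case (largest entry) in each column is dive left: -5, stay: -3, dive right: 3.
The best (smallest) of these is -5.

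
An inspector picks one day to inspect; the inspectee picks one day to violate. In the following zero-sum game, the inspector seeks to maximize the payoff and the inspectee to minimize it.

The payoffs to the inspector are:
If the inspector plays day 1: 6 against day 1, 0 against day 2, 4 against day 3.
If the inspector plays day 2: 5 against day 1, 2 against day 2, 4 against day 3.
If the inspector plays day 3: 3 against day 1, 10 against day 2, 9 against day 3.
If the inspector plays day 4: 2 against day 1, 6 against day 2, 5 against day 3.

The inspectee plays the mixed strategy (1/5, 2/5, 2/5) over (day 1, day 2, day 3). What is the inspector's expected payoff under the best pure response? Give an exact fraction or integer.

41/5

day 1: (6)·(1/5) + (0)·(2/5) + (4)·(2/5) = 14/5.
day 2: (5)·(1/5) + (2)·(2/5) + (4)·(2/5) = 17/5.
day 3: (3)·(1/5) + (10)·(2/5) + (9)·(2/5) = 41/5.
day 4: (2)·(1/5) + (6)·(2/5) + (5)·(2/5) = 24/5.
The best pure response is day 3 with expected payoff 41/5.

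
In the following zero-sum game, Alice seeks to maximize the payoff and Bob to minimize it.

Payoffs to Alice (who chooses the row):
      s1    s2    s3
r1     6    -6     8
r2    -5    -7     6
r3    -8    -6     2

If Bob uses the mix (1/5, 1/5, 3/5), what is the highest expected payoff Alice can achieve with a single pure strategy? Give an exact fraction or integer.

24/5

r1: (6)·(1/5) + (-6)·(1/5) + (8)·(3/5) = 24/5.
r2: (-5)·(1/5) + (-7)·(1/5) + (6)·(3/5) = 6/5.
r3: (-8)·(1/5) + (-6)·(1/5) + (2)·(3/5) = -8/5.
The best pure response is r1 with expected payoff 24/5.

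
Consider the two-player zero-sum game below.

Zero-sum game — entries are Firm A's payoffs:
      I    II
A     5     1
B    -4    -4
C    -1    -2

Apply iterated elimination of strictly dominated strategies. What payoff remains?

Row C is strictly dominated by row A (5>-1, 1>-2); eliminate C.
Row B is strictly dominated by row A (5>-4, 1>-4); eliminate B.
Column I is strictly dominated by II for Firm B (1<5); eliminate I.
Only (A, II) remains, with payoff 1.

1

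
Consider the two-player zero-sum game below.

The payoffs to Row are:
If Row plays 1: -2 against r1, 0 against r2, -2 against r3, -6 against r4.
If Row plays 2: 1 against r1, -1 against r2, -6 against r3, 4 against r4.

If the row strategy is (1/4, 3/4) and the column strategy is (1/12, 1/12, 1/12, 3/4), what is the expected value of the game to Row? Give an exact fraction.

2/3

Against (1/12, 1/12, 1/12, 3/4), each row's expected payoff is 1: -29/6; 2: 5/2.
Taking the (1/4, 3/4)-weighted average: (1/4)·(-29/6) + (3/4)·(5/2) = 2/3.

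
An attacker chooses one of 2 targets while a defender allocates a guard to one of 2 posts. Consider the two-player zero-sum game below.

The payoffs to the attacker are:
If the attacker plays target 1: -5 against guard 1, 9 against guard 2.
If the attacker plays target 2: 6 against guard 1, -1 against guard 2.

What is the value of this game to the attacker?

7/3

Row minima are -5 and -1, so the attacker's maximin is -1; column maxima are 6 and 9, so the defender's minimax is 6. These differ, so the equilibrium is in mixed strategies.
Let the attacker play target 1 with probability p. The defender is indifferent when −5p + 6(1−p) = 9p − (1−p), giving p = 1/3.
Let the defender play guard 1 with probability q. The attacker is indifferent when −5q + 9(1−q) = 6q − (1−q), giving q = 10/21.
The value is -5·(10/21) + (9)·(11/21) = 7/3.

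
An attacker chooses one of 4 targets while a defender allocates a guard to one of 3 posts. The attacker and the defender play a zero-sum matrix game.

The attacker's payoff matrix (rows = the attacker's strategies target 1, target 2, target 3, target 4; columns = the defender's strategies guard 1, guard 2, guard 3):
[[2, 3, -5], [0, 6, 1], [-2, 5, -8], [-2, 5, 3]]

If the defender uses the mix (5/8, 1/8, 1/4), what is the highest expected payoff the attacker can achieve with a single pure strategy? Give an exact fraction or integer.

1

target 1: (2)·(5/8) + (3)·(1/8) + (-5)·(1/4) = 3/8.
target 2: (0)·(5/8) + (6)·(1/8) + (1)·(1/4) = 1.
target 3: (-2)·(5/8) + (5)·(1/8) + (-8)·(1/4) = -21/8.
target 4: (-2)·(5/8) + (5)·(1/8) + (3)·(1/4) = 1/8.
The best pure response is target 2 with expected payoff 1.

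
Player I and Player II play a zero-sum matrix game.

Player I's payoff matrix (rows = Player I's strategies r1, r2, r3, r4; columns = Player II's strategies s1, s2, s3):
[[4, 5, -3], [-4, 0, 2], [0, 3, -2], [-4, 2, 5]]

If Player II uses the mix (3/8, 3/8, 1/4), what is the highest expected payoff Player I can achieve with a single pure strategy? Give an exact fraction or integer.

r1: (4)·(3/8) + (5)·(3/8) + (-3)·(1/4) = 21/8.
r2: (-4)·(3/8) + (0)·(3/8) + (2)·(1/4) = -1.
r3: (0)·(3/8) + (3)·(3/8) + (-2)·(1/4) = 5/8.
r4: (-4)·(3/8) + (2)·(3/8) + (5)·(1/4) = 1/2.
The best pure response is r1 with expected payoff 21/8.

21/8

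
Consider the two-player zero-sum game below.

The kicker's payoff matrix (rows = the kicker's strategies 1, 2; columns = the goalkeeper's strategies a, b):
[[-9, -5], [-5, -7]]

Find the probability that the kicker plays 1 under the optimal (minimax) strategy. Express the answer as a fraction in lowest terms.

1/3

Row minima are -9 and -7, so the kicker's maximin is -7; column maxima are -5 and -5, so the goalkeeper's minimax is -5. These differ, so the equilibrium is in mixed strategies.
Let the kicker play 1 with probability p. The goalkeeper is indifferent when −9p − 5(1−p) = −5p − 7(1−p), giving p = 1/3.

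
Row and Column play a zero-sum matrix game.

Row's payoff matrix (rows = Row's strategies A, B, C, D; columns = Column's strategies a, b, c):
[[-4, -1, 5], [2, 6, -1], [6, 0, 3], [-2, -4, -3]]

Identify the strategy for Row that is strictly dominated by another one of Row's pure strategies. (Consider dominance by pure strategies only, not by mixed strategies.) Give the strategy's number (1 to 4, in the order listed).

4

Compare D with B: 2 > -2, 6 > -4, -1 > -3.
So B strictly dominates D for Row; D is strictly dominated.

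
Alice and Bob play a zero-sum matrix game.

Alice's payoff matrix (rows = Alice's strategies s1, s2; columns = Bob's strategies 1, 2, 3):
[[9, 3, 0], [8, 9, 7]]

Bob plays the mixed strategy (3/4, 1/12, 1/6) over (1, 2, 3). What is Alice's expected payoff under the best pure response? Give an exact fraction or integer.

s1: (9)·(3/4) + (3)·(1/12) + (0)·(1/6) = 7.
s2: (8)·(3/4) + (9)·(1/12) + (7)·(1/6) = 95/12.
The best pure response is s2 with expected payoff 95/12.

95/12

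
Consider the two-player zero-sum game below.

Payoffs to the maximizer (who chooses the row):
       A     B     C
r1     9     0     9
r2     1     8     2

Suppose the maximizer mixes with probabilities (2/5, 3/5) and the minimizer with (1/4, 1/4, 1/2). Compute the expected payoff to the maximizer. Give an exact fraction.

93/20

Against (1/4, 1/4, 1/2), each row's expected payoff is r1: 27/4; r2: 13/4.
Taking the (2/5, 3/5)-weighted average: (2/5)·(27/4) + (3/5)·(13/4) = 93/20.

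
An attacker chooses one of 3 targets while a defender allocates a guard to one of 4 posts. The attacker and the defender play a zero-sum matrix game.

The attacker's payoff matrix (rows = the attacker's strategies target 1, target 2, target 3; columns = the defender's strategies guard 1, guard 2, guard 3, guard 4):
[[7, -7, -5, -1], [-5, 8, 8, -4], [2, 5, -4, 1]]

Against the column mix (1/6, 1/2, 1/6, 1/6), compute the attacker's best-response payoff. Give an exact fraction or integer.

23/6

target 1: (7)·(1/6) + (-7)·(1/2) + (-5)·(1/6) + (-1)·(1/6) = -10/3.
target 2: (-5)·(1/6) + (8)·(1/2) + (8)·(1/6) + (-4)·(1/6) = 23/6.
target 3: (2)·(1/6) + (5)·(1/2) + (-4)·(1/6) + (1)·(1/6) = 7/3.
The best pure response is target 2 with expected payoff 23/6.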